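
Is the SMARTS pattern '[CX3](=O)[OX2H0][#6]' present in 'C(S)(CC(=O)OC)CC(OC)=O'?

The pattern [CX3](=O)[OX2H0][#6] describes a carbonyl carbon bonded to an oxygen that is itself bonded to carbon (no H on that O) — an ester.
The molecule carries a methyl-ester group (-C(=O)OCH3), whose atoms satisfy every constraint of the query, so the pattern matches.

Yes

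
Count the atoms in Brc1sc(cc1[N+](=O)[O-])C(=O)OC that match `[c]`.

The query [c] means: lowercase c matches aromatic carbon only.
Check the 13 heavy atoms by environment: 1× s (aromatic) → no; 4× c (aromatic) → match; 1× Br → no; 2× C → no; 3× O → no; 1× N (charge +1) → no; 1× O (charge -1) → no.
That gives 4 matching atoms.

4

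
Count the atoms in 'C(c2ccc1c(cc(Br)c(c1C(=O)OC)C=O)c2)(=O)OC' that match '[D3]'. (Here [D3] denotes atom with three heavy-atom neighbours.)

8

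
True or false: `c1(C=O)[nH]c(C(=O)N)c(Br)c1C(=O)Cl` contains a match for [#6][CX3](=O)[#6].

False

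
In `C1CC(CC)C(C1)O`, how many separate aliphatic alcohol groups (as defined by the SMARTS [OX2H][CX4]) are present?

[OX2H][CX4] is the SMARTS for an aliphatic alcohol: a hydroxyl oxygen bound to an sp3 (X4) carbon.
Exactly one fragment in the molecule meets all constraints, giving 1 match.

1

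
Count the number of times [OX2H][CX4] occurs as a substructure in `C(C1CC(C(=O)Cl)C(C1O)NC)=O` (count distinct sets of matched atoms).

1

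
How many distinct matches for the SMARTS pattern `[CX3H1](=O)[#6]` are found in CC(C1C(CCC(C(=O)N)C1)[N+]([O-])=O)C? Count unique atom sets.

0

[CX3H1](=O)[#6] is the SMARTS for an aldehyde: an sp2 carbon with one H, double-bonded to O and single-bonded to carbon.
No fragment in the molecule satisfies every constraint, giving 0 matches.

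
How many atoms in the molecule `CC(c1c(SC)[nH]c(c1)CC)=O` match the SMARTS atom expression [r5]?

5

The query [r5] means: r5 matches atoms in a five-membered ring.
Check the 12 heavy atoms by environment: 1× n (aromatic, in 5-ring) → match; 4× c (aromatic, in 5-ring) → match; 5× C (acyclic) → no; 1× O (acyclic) → no; 1× S (acyclic) → no.
Summing the matching environments: 1 + 4 = 5 matching atoms.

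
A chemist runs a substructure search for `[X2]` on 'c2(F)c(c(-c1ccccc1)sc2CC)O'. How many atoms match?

The query [X2] means: any atom with exactly two total connections (bonds + H).
Check the 15 heavy atoms by environment: 1× s (aromatic, X2) → match; 10× c (aromatic, X3) → no; 2× C (X4) → no; 1× O (X2) → match; 1× F (X1) → no.
Summing the matching environments: 1 + 1 = 2 matching atoms.

2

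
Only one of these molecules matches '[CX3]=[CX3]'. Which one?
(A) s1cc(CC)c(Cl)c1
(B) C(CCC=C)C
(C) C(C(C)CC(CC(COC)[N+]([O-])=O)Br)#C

[CX3]=[CX3] describes a non-aromatic C=C double bond between two sp2 carbons (an alkene).
(A) has an ethyl group (-CH2CH3) but its C-C bond is a single bond between CX4 carbons, not CX3=CX3.
(B) contains a vinyl group (-CH=CH2), which satisfies every atom and bond constraint.
(C) has an ethynyl group (-C#CH) but the C-C bond is a triple bond, not a double bond.
So the answer is (B).

B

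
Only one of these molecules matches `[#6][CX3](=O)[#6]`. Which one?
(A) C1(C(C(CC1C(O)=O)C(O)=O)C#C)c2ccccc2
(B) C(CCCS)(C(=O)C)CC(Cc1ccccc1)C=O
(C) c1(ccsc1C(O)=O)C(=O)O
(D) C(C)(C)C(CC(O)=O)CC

[#6][CX3](=O)[#6] describes a carbonyl carbon (no H) flanked by two carbons (a ketone).
(A) has a carboxylic acid group (-C(=O)OH) but one neighbour of the carbonyl carbon is O, not C.
(B) contains an acetyl/ketone group (-C(=O)CH3), which satisfies every atom and bond constraint.
(C) has a carboxylic acid group (-C(=O)OH) but one neighbour of the carbonyl carbon is O, not C.
(D) has a carboxylic acid group (-C(=O)OH) but one neighbour of the carbonyl carbon is O, not C.
So the answer is (B).

B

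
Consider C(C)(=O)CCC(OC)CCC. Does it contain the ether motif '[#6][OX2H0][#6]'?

Yes

The pattern [#6][OX2H0][#6] describes an aliphatic oxygen bridging two carbons with no H on the oxygen — an ether.
The molecule carries a methoxy ether (-OCH3), whose atoms satisfy every constraint of the query, so the pattern matches.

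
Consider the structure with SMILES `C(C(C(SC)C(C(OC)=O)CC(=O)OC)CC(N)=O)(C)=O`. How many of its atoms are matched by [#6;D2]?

2

The query [#6;D2] means: any carbon bonded to exactly two heavy atoms.
Check the 21 heavy atoms by environment: 2× C (D2) → match; 7× C (D3) → no; 1× S (D2) → no; 4× C (D1) → no; 4× O (D1) → no; 2× O (D2) → no; 1× N (D1) → no.
That gives 2 matching atoms.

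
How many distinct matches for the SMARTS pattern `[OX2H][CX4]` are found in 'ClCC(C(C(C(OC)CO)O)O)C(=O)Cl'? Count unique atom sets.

[OX2H][CX4] is the SMARTS for an aliphatic alcohol: a hydroxyl oxygen bound to an sp3 (X4) carbon.
The molecule carries 3 separate instances of a hydroxyl group (-OH) meeting every constraint; each maps to a distinct set of atoms, giving 3 matches.

3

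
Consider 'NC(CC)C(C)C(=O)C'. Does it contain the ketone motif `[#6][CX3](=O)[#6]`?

The pattern [#6][CX3](=O)[#6] describes a carbonyl carbon (no H) flanked by two carbons — a ketone.
The molecule carries an acetyl/ketone group (-C(=O)CH3), whose atoms satisfy every constraint of the query, so the pattern matches.

Yes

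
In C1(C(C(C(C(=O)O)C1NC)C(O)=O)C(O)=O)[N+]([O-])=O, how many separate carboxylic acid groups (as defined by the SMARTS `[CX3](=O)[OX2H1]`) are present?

3

[CX3](=O)[OX2H1] is the SMARTS for a carboxylic acid: an sp2 carbon double-bonded to O and single-bonded to an -OH oxygen.
The molecule carries 3 separate instances of a carboxylic acid group (-C(=O)OH) meeting every constraint; each maps to a distinct set of atoms, giving 3 matches.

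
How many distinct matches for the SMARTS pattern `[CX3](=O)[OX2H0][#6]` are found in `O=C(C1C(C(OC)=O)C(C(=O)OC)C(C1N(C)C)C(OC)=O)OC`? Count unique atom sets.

4

[CX3](=O)[OX2H0][#6] is the SMARTS for an ester: a carbonyl carbon bonded to an oxygen that is itself bonded to carbon (no H on that O).
The molecule carries 4 separate instances of a methyl-ester group (-C(=O)OCH3) meeting every constraint; each maps to a distinct set of atoms, giving 4 matches.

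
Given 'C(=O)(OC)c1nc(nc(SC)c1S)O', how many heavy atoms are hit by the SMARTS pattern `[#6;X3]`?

5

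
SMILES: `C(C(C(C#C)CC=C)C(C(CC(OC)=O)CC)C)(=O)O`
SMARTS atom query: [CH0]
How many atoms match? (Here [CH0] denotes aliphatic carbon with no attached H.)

The query [CH0] means: aliphatic carbon with no attached hydrogen.
Check the 20 heavy atoms by environment: 4× C (H2) → no; 6× C (H1) → no; 3× C (H0) → match; 3× O (H0) → no; 1× O (H1) → no; 3× C (H3) → no.
That gives 3 matching atoms.

3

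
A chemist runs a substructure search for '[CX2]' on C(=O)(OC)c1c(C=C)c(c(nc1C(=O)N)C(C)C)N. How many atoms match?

0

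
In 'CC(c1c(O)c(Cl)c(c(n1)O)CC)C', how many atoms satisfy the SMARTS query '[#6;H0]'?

5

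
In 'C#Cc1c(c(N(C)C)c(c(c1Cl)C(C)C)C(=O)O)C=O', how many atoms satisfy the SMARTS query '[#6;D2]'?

The query [#6;D2] means: any carbon bonded to exactly two heavy atoms.
Check the 20 heavy atoms by environment: 6× c (aromatic, D3) → no; 1× N (D3) → no; 5× C (D1) → no; 2× C (D3) → no; 3× O (D1) → no; 2× C (D2) → match; 1× Cl (D1) → no.
That gives 2 matching atoms.

2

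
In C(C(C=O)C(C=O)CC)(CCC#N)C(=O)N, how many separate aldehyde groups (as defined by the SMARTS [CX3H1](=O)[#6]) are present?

2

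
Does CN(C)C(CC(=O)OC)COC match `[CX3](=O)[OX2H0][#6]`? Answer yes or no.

Yes

The pattern [CX3](=O)[OX2H0][#6] describes a carbonyl carbon bonded to an oxygen that is itself bonded to carbon (no H on that O) — an ester.
The molecule carries a methyl-ester group (-C(=O)OCH3), whose atoms satisfy every constraint of the query, so the pattern matches.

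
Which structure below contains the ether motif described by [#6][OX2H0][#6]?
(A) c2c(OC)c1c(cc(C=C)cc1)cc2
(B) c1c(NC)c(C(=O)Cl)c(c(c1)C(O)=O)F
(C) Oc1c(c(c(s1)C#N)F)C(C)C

[#6][OX2H0][#6] describes an aliphatic oxygen bridging two carbons with no H on the oxygen (an ether).
(A) contains a methoxy ether (-OCH3), which satisfies every atom and bond constraint.
(B) has a carboxylic acid group (-C(=O)OH) but the -OH oxygen has H1; the =O is OX1, not OX2.
(C) has a hydroxyl group (-OH) but the oxygen has H1, not H0 bridging two carbons.
So the answer is (A).

A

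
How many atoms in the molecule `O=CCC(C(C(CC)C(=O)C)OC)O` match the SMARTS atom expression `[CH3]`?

The query [CH3] means: aliphatic carbon with exactly three hydrogens.
Check the 14 heavy atoms by environment: 2× C (H2) → no; 4× C (H1) → no; 3× C (H3) → match; 1× C (H0) → no; 3× O (H0) → no; 1× O (H1) → no.
That gives 3 matching atoms.

3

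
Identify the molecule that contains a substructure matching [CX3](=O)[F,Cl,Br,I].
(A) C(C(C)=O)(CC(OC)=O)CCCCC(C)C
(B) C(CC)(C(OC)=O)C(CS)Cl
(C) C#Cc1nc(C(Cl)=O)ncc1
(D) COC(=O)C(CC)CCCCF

C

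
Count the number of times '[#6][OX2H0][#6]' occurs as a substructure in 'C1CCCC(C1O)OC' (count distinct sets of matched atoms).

1

[#6][OX2H0][#6] is the SMARTS for an ether: an aliphatic oxygen bridging two carbons with no H on the oxygen.
Exactly one fragment in the molecule meets all constraints, giving 1 match.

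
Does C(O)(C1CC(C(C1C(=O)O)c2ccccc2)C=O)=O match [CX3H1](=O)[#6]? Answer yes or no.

The pattern [CX3H1](=O)[#6] describes an sp2 carbon with one H, double-bonded to O and single-bonded to carbon — an aldehyde.
The molecule carries an aldehyde (-CHO), whose atoms satisfy every constraint of the query, so the pattern matches.

Yes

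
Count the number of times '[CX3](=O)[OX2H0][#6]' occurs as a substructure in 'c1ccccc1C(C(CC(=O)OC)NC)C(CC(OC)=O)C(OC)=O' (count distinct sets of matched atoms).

3

[CX3](=O)[OX2H0][#6] is the SMARTS for an ester: a carbonyl carbon bonded to an oxygen that is itself bonded to carbon (no H on that O).
The molecule carries 3 separate instances of a methyl-ester group (-C(=O)OCH3) meeting every constraint; each maps to a distinct set of atoms, giving 3 matches.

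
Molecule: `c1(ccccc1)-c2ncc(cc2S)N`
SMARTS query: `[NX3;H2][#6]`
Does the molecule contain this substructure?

The pattern [NX3;H2][#6] describes a trivalent nitrogen with two H attached to carbon — a primary amine.
The molecule carries a primary amino group (-NH2), whose atoms satisfy every constraint of the query, so the pattern matches.

Yes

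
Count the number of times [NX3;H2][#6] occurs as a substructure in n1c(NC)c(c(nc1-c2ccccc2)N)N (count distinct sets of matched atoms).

2

[NX3;H2][#6] is the SMARTS for a primary amine: a trivalent nitrogen with two H attached to carbon.
The molecule carries 2 separate instances of a primary amino group (-NH2) meeting every constraint; each maps to a distinct set of atoms, giving 2 matches.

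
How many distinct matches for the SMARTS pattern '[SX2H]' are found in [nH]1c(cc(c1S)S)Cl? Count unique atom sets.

2

[SX2H] is the SMARTS for a thiol: an aliphatic sulfur with two connections, one being H.
The molecule carries 2 separate instances of a thiol (-SH) meeting every constraint; each maps to a distinct set of atoms, giving 2 matches.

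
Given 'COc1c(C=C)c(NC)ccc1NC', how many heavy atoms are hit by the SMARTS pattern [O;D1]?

Check the 14 heavy atoms by environment: 2× c (aromatic, D2) → no; 4× c (aromatic, D3) → no; 2× N (D2) → no; 4× C (D1) → no; 1× C (D2) → no; 1× O (D2) → no.
No environment satisfies the query, so 0 matching atoms.

0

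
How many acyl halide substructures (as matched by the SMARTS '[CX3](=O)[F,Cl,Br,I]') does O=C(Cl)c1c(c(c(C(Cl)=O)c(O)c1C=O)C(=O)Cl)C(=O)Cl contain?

[CX3](=O)[F,Cl,Br,I] is the SMARTS for an acyl halide: a carbonyl carbon bonded to a halogen.
The molecule carries 4 separate instances of an acyl chloride (-C(=O)Cl) meeting every constraint; each maps to a distinct set of atoms, giving 4 matches.

4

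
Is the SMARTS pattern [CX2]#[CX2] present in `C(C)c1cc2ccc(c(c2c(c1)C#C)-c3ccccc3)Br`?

The pattern [CX2]#[CX2] describes a carbon-carbon triple bond — an alkyne.
The molecule carries an ethynyl group (-C#CH), whose atoms satisfy every constraint of the query, so the pattern matches.

Yes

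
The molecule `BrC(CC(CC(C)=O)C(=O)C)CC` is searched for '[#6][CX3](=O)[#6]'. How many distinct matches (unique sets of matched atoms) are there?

2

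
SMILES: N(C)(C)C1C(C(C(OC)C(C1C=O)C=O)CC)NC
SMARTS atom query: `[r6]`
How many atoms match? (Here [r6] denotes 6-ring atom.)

6

The query [r6] means: r6 matches atoms in a six-membered ring.
Check the 19 heavy atoms by environment: 6× C (in 6-ring) → match; 2× N (acyclic) → no; 8× C (acyclic) → no; 3× O (acyclic) → no.
That gives 6 matching atoms.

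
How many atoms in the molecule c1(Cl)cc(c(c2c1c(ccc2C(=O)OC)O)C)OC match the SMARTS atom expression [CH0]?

1

Check the 19 heavy atoms by environment: 7× c (aromatic, H0) → no; 3× c (aromatic, H1) → no; 1× Cl (H0) → no; 1× C (H0) → match; 3× O (H0) → no; 3× C (H3) → no; 1× O (H1) → no.
That gives 1 matching atom.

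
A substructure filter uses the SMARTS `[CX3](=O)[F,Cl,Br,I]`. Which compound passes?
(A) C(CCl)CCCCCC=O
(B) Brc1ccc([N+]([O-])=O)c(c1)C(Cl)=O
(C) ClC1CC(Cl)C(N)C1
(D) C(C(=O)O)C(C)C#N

B

[CX3](=O)[F,Cl,Br,I] describes a carbonyl carbon bonded to a halogen (an acyl halide).
(A) has a chloro substituent but the Cl is not on a carbonyl carbon.
(B) contains an acyl chloride (-C(=O)Cl), which satisfies every atom and bond constraint.
(C) has a chloro substituent but the Cl is not on a carbonyl carbon.
(D) has a carboxylic acid group (-C(=O)OH) but the carbonyl is bonded to -OH, not to a halogen.
So the answer is (B).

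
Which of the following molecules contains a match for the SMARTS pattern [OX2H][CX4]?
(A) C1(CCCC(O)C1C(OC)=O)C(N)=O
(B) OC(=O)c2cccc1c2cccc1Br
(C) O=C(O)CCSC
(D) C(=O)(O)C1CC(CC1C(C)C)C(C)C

[OX2H][CX4] describes a hydroxyl oxygen bound to an sp3 (X4) carbon (an aliphatic alcohol).
(A) contains a hydroxyl group (-OH), which satisfies every atom and bond constraint.
(B) has a carboxylic acid group (-C(=O)OH) but the -OH is on a CX3 carbonyl carbon, not a CX4 carbon.
(C) has a carboxylic acid group (-C(=O)OH) but the -OH is on a CX3 carbonyl carbon, not a CX4 carbon.
(D) has a carboxylic acid group (-C(=O)OH) but the -OH is on a CX3 carbonyl carbon, not a CX4 carbon.
So the answer is (A).

A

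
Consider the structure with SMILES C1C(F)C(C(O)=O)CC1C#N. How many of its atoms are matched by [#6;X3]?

The query [#6;X3] means: any carbon (aromatic or not) with three total connections.
Check the 11 heavy atoms by environment: 5× C (X4) → no; 1× C (X2) → no; 1× N (X1) → no; 1× F (X1) → no; 1× C (X3) → match; 1× O (X1) → no; 1× O (X2) → no.
That gives 1 matching atom.

1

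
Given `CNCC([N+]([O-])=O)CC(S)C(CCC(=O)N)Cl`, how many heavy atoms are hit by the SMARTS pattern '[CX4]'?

8

Check the 17 heavy atoms by environment: 8× C (X4) → match; 1× C (X3) → no; 2× O (X1) → no; 2× N (X3) → no; 1× S (X2) → no; 1× N (charge +1, X3) → no; 1× O (charge -1, X1) → no; 1× Cl (X1) → no.
That gives 8 matching atoms.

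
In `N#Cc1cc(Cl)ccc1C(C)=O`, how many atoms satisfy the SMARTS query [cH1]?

3

The query [cH1] means: aromatic carbon bearing exactly one hydrogen.
Check the 12 heavy atoms by environment: 3× c (aromatic, H1) → match; 3× c (aromatic, H0) → no; 2× C (H0) → no; 1× N (H0) → no; 1× Cl (H0) → no; 1× O (H0) → no; 1× C (H3) → no.
That gives 3 matching atoms.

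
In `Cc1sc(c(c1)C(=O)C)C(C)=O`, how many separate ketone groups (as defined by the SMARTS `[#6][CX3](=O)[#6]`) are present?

[#6][CX3](=O)[#6] is the SMARTS for a ketone: a carbonyl carbon (no H) flanked by two carbons.
The molecule carries 2 separate instances of an acetyl/ketone group (-C(=O)CH3) meeting every constraint; each maps to a distinct set of atoms, giving 2 matches.

2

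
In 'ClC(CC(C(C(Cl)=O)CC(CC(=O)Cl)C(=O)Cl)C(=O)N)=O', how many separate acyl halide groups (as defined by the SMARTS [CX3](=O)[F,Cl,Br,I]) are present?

4

[CX3](=O)[F,Cl,Br,I] is the SMARTS for an acyl halide: a carbonyl carbon bonded to a halogen.
The molecule carries 4 separate instances of an acyl chloride (-C(=O)Cl) meeting every constraint; each maps to a distinct set of atoms, giving 4 matches.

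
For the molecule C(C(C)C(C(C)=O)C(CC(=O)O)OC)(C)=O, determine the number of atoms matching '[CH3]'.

4

The query [CH3] means: aliphatic carbon with exactly three hydrogens.
Check the 16 heavy atoms by environment: 1× C (H2) → no; 3× C (H1) → no; 4× C (H3) → match; 3× C (H0) → no; 4× O (H0) → no; 1× O (H1) → no.
That gives 4 matching atoms.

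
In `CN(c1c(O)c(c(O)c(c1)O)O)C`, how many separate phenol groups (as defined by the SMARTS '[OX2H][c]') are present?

4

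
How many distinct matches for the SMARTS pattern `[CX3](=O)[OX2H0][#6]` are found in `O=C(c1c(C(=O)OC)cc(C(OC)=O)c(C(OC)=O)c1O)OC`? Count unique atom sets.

4

[CX3](=O)[OX2H0][#6] is the SMARTS for an ester: a carbonyl carbon bonded to an oxygen that is itself bonded to carbon (no H on that O).
The molecule carries 4 separate instances of a methyl-ester group (-C(=O)OCH3) meeting every constraint; each maps to a distinct set of atoms, giving 4 matches.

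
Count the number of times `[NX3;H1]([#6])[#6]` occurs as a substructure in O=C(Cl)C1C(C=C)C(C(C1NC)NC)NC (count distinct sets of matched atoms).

3

[NX3;H1]([#6])[#6] is the SMARTS for a secondary amine: a trivalent nitrogen with one H, bonded to two carbons.
The molecule carries 3 separate instances of an N-methylamino group (-NHCH3) meeting every constraint; each maps to a distinct set of atoms, giving 3 matches.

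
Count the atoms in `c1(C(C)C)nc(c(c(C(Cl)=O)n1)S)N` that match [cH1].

0

Check the 14 heavy atoms by environment: 2× n (aromatic, H0) → no; 4× c (aromatic, H0) → no; 1× C (H1) → no; 2× C (H3) → no; 1× S (H1) → no; 1× C (H0) → no; 1× O (H0) → no; 1× Cl (H0) → no; 1× N (H2) → no.
No environment satisfies the query, so 0 matching atoms.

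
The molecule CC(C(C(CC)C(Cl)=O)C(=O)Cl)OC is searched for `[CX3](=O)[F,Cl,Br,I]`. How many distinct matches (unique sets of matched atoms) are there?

2

[CX3](=O)[F,Cl,Br,I] is the SMARTS for an acyl halide: a carbonyl carbon bonded to a halogen.
The molecule carries 2 separate instances of an acyl chloride (-C(=O)Cl) meeting every constraint; each maps to a distinct set of atoms, giving 2 matches.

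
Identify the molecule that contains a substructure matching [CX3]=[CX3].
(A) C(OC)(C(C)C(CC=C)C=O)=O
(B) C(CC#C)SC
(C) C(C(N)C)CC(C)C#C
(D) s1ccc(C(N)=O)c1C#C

A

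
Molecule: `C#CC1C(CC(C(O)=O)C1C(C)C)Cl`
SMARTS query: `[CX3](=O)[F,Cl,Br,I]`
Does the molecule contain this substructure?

No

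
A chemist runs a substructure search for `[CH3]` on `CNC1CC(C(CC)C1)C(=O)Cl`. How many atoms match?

2

The query [CH3] means: aliphatic carbon with exactly three hydrogens.
Check the 12 heavy atoms by environment: 3× C (H1) → no; 3× C (H2) → no; 2× C (H3) → match; 1× N (H1) → no; 1× C (H0) → no; 1× O (H0) → no; 1× Cl (H0) → no.
That gives 2 matching atoms.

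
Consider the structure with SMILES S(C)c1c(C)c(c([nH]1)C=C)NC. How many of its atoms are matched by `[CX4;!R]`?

Check the 12 heavy atoms by environment: 1× n (aromatic, X3, in 5-ring) → no; 4× c (aromatic, X3, in 5-ring) → no; 3× C (X4, acyclic) → match; 2× C (X3, acyclic) → no; 1× S (X2, acyclic) → no; 1× N (X3, acyclic) → no.
That gives 3 matching atoms.

3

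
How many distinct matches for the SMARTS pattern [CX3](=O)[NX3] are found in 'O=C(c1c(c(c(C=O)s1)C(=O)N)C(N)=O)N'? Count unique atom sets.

3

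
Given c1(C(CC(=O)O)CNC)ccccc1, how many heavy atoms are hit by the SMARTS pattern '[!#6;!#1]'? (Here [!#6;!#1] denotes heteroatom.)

Check the 14 heavy atoms by environment: 5× C → no; 2× O → match; 6× c (aromatic) → no; 1× N → match.
Summing the matching environments: 2 + 1 = 3 matching atoms.

3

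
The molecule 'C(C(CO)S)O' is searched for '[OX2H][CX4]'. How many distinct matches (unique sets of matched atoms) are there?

[OX2H][CX4] is the SMARTS for an aliphatic alcohol: a hydroxyl oxygen bound to an sp3 (X4) carbon.
The molecule carries 2 separate instances of a hydroxyl group (-OH) meeting every constraint; each maps to a distinct set of atoms, giving 2 matches.

2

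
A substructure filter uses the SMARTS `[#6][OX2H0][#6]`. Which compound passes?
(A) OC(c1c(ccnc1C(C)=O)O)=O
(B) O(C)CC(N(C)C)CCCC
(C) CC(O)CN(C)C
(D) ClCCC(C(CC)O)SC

[#6][OX2H0][#6] describes an aliphatic oxygen bridging two carbons with no H on the oxygen (an ether).
(A) has a carboxylic acid group (-C(=O)OH) but the -OH oxygen has H1; the =O is OX1, not OX2.
(B) contains a methoxy ether (-OCH3), which satisfies every atom and bond constraint.
(C) has a hydroxyl group (-OH) but the oxygen has H1, not H0 bridging two carbons.
(D) has a hydroxyl group (-OH) but the oxygen has H1, not H0 bridging two carbons.
So the answer is (B).

B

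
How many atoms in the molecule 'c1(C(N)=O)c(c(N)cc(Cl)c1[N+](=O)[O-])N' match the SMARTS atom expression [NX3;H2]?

3

Check the 15 heavy atoms by environment: 1× c (aromatic, H1, X3) → no; 5× c (aromatic, H0, X3) → no; 3× N (H2, X3) → match; 1× Cl (H0, X1) → no; 1× N (charge +1, H0, X3) → no; 1× O (charge -1, H0, X1) → no; 2× O (H0, X1) → no; 1× C (H0, X3) → no.
That gives 3 matching atoms.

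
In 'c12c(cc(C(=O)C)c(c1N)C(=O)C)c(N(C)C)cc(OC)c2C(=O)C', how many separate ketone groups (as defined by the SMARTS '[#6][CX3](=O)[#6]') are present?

3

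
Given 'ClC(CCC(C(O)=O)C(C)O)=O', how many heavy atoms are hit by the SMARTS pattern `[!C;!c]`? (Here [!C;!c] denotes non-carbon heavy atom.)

5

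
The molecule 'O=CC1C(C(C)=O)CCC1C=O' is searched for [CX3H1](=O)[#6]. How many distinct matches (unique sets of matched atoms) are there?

[CX3H1](=O)[#6] is the SMARTS for an aldehyde: an sp2 carbon with one H, double-bonded to O and single-bonded to carbon.
The molecule carries 2 separate instances of an aldehyde (-CHO) meeting every constraint; each maps to a distinct set of atoms, giving 2 matches.

2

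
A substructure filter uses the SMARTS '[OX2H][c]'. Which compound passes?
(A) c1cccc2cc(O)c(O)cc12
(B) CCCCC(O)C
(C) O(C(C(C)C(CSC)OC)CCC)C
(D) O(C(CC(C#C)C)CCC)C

A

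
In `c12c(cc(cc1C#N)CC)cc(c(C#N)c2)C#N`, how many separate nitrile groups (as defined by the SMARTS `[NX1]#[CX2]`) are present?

3

[NX1]#[CX2] is the SMARTS for a nitrile: a nitrogen triple-bonded to a two-connected carbon.
The molecule carries 3 separate instances of a nitrile (-C#N) meeting every constraint; each maps to a distinct set of atoms, giving 3 matches.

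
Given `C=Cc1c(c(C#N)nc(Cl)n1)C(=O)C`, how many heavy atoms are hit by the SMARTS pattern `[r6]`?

6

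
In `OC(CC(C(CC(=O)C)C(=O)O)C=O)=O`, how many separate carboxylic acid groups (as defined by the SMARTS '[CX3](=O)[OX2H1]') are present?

2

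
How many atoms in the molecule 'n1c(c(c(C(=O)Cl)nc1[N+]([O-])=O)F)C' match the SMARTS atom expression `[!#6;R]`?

The query [!#6;R] means: non-carbon atom that is part of a ring.
Check the 14 heavy atoms by environment: 2× n (aromatic, in 6-ring) → match; 4× c (aromatic, in 6-ring) → no; 2× C (acyclic) → no; 1× N (charge +1, acyclic) → no; 1× O (charge -1, acyclic) → no; 2× O (acyclic) → no; 1× F (acyclic) → no; 1× Cl (acyclic) → no.
That gives 2 matching atoms.

2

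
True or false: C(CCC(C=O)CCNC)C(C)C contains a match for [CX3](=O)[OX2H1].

False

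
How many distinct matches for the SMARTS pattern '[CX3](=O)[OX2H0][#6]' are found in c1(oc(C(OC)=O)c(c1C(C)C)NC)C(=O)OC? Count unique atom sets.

2

[CX3](=O)[OX2H0][#6] is the SMARTS for an ester: a carbonyl carbon bonded to an oxygen that is itself bonded to carbon (no H on that O).
The molecule carries 2 separate instances of a methyl-ester group (-C(=O)OCH3) meeting every constraint; each maps to a distinct set of atoms, giving 2 matches.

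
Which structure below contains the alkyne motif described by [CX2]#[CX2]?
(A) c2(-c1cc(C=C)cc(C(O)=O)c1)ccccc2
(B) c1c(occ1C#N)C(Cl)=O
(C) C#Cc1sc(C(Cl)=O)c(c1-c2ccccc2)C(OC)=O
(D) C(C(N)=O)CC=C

C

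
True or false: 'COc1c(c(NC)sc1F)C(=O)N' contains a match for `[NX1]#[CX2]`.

The pattern [NX1]#[CX2] describes a nitrogen triple-bonded to a two-connected carbon — a nitrile.
The closest candidate here is a primary amide (-C(=O)NH2), but the nitrogen is NX3, not NX1. No other fragment satisfies the full query, so there is no match.

False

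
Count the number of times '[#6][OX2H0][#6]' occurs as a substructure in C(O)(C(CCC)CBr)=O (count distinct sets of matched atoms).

[#6][OX2H0][#6] is the SMARTS for an ether: an aliphatic oxygen bridging two carbons with no H on the oxygen.
The molecule has a carboxylic acid group (-C(=O)OH), but the -OH oxygen has H1; the =O is OX1, not OX2; nothing else fits, so there are 0 matches.

0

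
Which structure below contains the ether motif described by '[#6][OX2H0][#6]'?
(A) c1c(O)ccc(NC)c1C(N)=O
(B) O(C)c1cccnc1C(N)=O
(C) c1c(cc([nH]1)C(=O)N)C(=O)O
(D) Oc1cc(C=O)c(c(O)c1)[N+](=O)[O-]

B

[#6][OX2H0][#6] describes an aliphatic oxygen bridging two carbons with no H on the oxygen (an ether).
(A) has a hydroxyl group (-OH) but the oxygen has H1, not H0 bridging two carbons.
(B) contains a methoxy ether (-OCH3), which satisfies every atom and bond constraint.
(C) has a carboxylic acid group (-C(=O)OH) but the -OH oxygen has H1; the =O is OX1, not OX2.
(D) has a hydroxyl group (-OH) but the oxygen has H1, not H0 bridging two carbons.
So the answer is (B).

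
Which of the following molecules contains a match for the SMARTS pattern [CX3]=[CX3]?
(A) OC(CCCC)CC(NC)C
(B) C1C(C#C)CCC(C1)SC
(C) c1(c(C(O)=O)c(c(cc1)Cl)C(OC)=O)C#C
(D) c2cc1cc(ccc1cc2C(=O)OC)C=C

D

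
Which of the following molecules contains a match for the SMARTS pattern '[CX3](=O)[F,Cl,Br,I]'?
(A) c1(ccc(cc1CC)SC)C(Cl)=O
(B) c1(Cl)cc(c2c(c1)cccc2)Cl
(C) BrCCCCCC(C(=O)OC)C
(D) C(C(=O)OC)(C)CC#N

A

[CX3](=O)[F,Cl,Br,I] describes a carbonyl carbon bonded to a halogen (an acyl halide).
(A) contains an acyl chloride (-C(=O)Cl), which satisfies every atom and bond constraint.
(B) has a chloro substituent but the Cl is not on a carbonyl carbon.
(C) has a methyl-ester group (-C(=O)OCH3) but the carbonyl is bonded to -O-C, not to a halogen.
(D) has a methyl-ester group (-C(=O)OCH3) but the carbonyl is bonded to -O-C, not to a halogen.
So the answer is (A).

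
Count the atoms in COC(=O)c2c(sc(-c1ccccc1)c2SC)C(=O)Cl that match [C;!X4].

2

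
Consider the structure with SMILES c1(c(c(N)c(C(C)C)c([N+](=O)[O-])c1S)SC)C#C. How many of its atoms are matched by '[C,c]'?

The query [C,c] means: comma = OR; matches aliphatic or aromatic carbon — same as #6.
Check the 18 heavy atoms by environment: 6× c (aromatic) → match; 6× C → match; 1× N → no; 2× S → no; 1× N (charge +1) → no; 1× O (charge -1) → no; 1× O → no.
Summing the matching environments: 6 + 6 = 12 matching atoms.

12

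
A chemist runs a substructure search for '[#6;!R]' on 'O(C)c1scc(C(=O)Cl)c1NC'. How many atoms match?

Check the 12 heavy atoms by environment: 1× s (aromatic, in 5-ring) → no; 4× c (aromatic, in 5-ring) → no; 3× C (acyclic) → match; 2× O (acyclic) → no; 1× Cl (acyclic) → no; 1× N (acyclic) → no.
That gives 3 matching atoms.

3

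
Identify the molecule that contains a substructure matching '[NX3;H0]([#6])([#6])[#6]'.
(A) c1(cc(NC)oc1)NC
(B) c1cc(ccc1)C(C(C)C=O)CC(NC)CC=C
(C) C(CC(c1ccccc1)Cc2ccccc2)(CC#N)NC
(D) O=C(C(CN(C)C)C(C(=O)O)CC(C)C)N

D

[NX3;H0]([#6])([#6])[#6] describes a trivalent nitrogen with no H, bonded to three carbons (a tertiary amine).
(A) has an N-methylamino group (-NHCH3) but the nitrogen still has one H (H1), not H0.
(B) has an N-methylamino group (-NHCH3) but the nitrogen still has one H (H1), not H0.
(C) has an N-methylamino group (-NHCH3) but the nitrogen still has one H (H1), not H0.
(D) contains a dimethylamino group (-N(CH3)2), which satisfies every atom and bond constraint.
So the answer is (D).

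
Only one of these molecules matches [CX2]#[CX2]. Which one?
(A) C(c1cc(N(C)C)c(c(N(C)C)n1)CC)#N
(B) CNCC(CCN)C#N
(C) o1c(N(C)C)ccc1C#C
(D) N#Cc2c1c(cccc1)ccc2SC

[CX2]#[CX2] describes a carbon-carbon triple bond (an alkyne).
(A) has a nitrile (-C#N) but the triple bond is C#N, not C#C.
(B) has a nitrile (-C#N) but the triple bond is C#N, not C#C.
(C) contains an ethynyl group (-C#CH), which satisfies every atom and bond constraint.
(D) has a nitrile (-C#N) but the triple bond is C#N, not C#C.
So the answer is (C).

C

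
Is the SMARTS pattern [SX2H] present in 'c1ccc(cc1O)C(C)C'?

No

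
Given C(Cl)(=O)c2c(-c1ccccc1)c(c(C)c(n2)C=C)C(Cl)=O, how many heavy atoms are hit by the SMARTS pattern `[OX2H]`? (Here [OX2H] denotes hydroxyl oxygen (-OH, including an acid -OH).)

0

The query [OX2H] means: aliphatic oxygen with two connections, one of which is H — an -OH oxygen.
Check the 21 heavy atoms by environment: 1× n (aromatic, H0, X2) → no; 6× c (aromatic, H0, X3) → no; 2× C (H0, X3) → no; 2× O (H0, X1) → no; 2× Cl (H0, X1) → no; 1× C (H3, X4) → no; 1× C (H1, X3) → no; 1× C (H2, X3) → no; 5× c (aromatic, H1, X3) → no.
No environment satisfies the query, so 0 matching atoms.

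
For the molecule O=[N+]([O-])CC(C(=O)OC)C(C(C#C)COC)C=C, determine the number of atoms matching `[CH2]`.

3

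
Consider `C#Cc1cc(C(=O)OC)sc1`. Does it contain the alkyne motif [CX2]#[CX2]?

Yes

The pattern [CX2]#[CX2] describes a carbon-carbon triple bond — an alkyne.
The molecule carries an ethynyl group (-C#CH), whose atoms satisfy every constraint of the query, so the pattern matches.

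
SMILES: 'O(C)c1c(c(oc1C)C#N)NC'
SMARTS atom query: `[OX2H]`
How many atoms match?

Check the 12 heavy atoms by environment: 1× o (aromatic, H0, X2) → no; 4× c (aromatic, H0, X3) → no; 1× N (H1, X3) → no; 3× C (H3, X4) → no; 1× C (H0, X2) → no; 1× N (H0, X1) → no; 1× O (H0, X2) → no.
No environment satisfies the query, so 0 matching atoms.

0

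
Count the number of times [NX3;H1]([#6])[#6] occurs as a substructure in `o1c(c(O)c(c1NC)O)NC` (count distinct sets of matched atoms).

2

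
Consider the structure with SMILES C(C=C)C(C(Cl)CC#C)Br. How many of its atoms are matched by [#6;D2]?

4

The query [#6;D2] means: any carbon bonded to exactly two heavy atoms.
Check the 10 heavy atoms by environment: 4× C (D2) → match; 2× C (D3) → no; 1× Br (D1) → no; 1× Cl (D1) → no; 2× C (D1) → no.
That gives 4 matching atoms.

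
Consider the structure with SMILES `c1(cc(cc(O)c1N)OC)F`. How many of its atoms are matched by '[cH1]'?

Check the 11 heavy atoms by environment: 2× c (aromatic, H1) → match; 4× c (aromatic, H0) → no; 1× O (H1) → no; 1× N (H2) → no; 1× F (H0) → no; 1× O (H0) → no; 1× C (H3) → no.
That gives 2 matching atoms.

2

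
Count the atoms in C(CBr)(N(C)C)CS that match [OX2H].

The query [OX2H] means: aliphatic oxygen with two connections, one of which is H — an -OH oxygen.
Check the 8 heavy atoms by environment: 2× C (H2, X4) → no; 1× C (H1, X4) → no; 1× Br (H0, X1) → no; 1× S (H1, X2) → no; 1× N (H0, X3) → no; 2× C (H3, X4) → no.
No environment satisfies the query, so 0 matching atoms.

0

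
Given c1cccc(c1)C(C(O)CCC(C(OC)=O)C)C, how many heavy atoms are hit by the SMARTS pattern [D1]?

5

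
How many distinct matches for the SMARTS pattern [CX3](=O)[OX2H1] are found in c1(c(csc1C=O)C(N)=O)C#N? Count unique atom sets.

[CX3](=O)[OX2H1] is the SMARTS for a carboxylic acid: an sp2 carbon double-bonded to O and single-bonded to an -OH oxygen.
The molecule has a primary amide (-C(=O)NH2), but the carbonyl is bonded to N, not to an -OH oxygen; nothing else fits, so there are 0 matches.

0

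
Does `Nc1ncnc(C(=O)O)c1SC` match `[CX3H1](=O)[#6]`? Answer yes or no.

The pattern [CX3H1](=O)[#6] describes an sp2 carbon with one H, double-bonded to O and single-bonded to carbon — an aldehyde.
The closest candidate here is a carboxylic acid group (-C(=O)OH), but the carbonyl carbon has H0 and is bonded to O, not H1. No other fragment satisfies the full query, so there is no match.

No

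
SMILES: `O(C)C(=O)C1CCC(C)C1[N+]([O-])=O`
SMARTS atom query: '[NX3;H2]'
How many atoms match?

0

Check the 13 heavy atoms by environment: 2× C (H2, X4) → no; 3× C (H1, X4) → no; 1× C (H0, X3) → no; 2× O (H0, X1) → no; 1× O (H0, X2) → no; 2× C (H3, X4) → no; 1× N (charge +1, H0, X3) → no; 1× O (charge -1, H0, X1) → no.
No environment satisfies the query, so 0 matching atoms.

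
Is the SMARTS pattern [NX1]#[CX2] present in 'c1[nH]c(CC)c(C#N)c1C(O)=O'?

Yes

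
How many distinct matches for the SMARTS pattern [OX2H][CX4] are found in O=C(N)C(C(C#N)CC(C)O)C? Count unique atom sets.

1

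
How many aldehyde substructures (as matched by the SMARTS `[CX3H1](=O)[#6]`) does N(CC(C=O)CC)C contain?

1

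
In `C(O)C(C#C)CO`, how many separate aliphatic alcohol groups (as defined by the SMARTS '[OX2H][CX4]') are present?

2

[OX2H][CX4] is the SMARTS for an aliphatic alcohol: a hydroxyl oxygen bound to an sp3 (X4) carbon.
The molecule carries 2 separate instances of a hydroxyl group (-OH) meeting every constraint; each maps to a distinct set of atoms, giving 2 matches.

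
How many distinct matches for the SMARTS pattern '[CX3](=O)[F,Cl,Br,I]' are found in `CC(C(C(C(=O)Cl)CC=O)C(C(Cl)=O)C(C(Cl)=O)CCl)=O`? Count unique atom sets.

3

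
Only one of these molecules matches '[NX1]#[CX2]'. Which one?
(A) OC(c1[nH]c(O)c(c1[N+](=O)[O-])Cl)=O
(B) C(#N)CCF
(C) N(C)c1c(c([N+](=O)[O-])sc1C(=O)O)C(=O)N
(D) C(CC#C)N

[NX1]#[CX2] describes a nitrogen triple-bonded to a two-connected carbon (a nitrile).
(A) has a nitro group (-[N+](=O)[O-]) but there is no C#N triple bond.
(B) contains a nitrile (-C#N), which satisfies every atom and bond constraint.
(C) has a nitro group (-[N+](=O)[O-]) but there is no C#N triple bond.
(D) has a primary amino group (-NH2) but the nitrogen is NX3 (three connections), not NX1 triple-bonded.
So the answer is (B).

B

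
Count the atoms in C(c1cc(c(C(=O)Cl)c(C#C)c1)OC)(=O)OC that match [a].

6

Check the 17 heavy atoms by environment: 6× c (aromatic) → match; 4× O → no; 6× C → no; 1× Cl → no.
That gives 6 matching atoms.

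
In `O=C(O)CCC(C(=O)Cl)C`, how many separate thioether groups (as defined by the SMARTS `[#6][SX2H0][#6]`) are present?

0

[#6][SX2H0][#6] is the SMARTS for a thioether: an aliphatic sulfur bridging two carbons with no H on the sulfur.
No fragment in the molecule satisfies every constraint, giving 0 matches.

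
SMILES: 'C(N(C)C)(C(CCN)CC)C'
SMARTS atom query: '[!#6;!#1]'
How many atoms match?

Check the 11 heavy atoms by environment: 9× C → no; 2× N → match.
That gives 2 matching atoms.

2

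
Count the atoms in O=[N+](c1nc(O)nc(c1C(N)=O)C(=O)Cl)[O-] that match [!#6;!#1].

10

The query [!#6;!#1] means: not carbon and not hydrogen — any heteroatom.
Check the 16 heavy atoms by environment: 2× n (aromatic) → match; 4× c (aromatic) → no; 2× C → no; 4× O → match; 1× N → match; 1× Cl → match; 1× N (charge +1) → match; 1× O (charge -1) → match.
Summing the matching environments: 2 + 4 + 1 + 1 + 1 + 1 = 10 matching atoms.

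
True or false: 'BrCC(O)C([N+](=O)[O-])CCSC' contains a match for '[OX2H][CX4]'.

True

The pattern [OX2H][CX4] describes a hydroxyl oxygen bound to an sp3 (X4) carbon — an aliphatic alcohol.
The molecule carries a hydroxyl group (-OH), whose atoms satisfy every constraint of the query, so the pattern matches.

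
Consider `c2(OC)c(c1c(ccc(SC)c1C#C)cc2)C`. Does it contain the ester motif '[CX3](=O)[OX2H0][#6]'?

No

The pattern [CX3](=O)[OX2H0][#6] describes a carbonyl carbon bonded to an oxygen that is itself bonded to carbon (no H on that O) — an ester.
The closest candidate here is a methoxy ether (-OCH3), but the ether oxygen is not adjacent to a C=O carbon. No other fragment satisfies the full query, so there is no match.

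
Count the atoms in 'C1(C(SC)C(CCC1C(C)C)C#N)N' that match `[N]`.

Check the 14 heavy atoms by environment: 11× C → no; 1× S → no; 2× N → match.
That gives 2 matching atoms.

2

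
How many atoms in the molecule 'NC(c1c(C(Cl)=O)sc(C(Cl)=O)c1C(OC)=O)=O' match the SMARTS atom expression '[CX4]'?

1

The query [CX4] means: C with X4: aliphatic carbon with exactly 4 total connections (bonds + H).
Check the 18 heavy atoms by environment: 1× s (aromatic, X2) → no; 4× c (aromatic, X3) → no; 4× C (X3) → no; 4× O (X1) → no; 1× O (X2) → no; 1× C (X4) → match; 2× Cl (X1) → no; 1× N (X3) → no.
That gives 1 matching atom.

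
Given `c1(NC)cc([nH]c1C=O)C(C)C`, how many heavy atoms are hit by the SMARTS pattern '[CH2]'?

The query [CH2] means: aliphatic carbon with exactly two hydrogens.
Check the 12 heavy atoms by environment: 1× n (aromatic, H1) → no; 3× c (aromatic, H0) → no; 1× c (aromatic, H1) → no; 1× N (H1) → no; 3× C (H3) → no; 2× C (H1) → no; 1× O (H0) → no.
No environment satisfies the query, so 0 matching atoms.

0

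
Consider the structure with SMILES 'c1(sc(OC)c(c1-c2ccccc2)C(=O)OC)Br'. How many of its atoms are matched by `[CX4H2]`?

0

The query [CX4H2] means: sp3 carbon (X4) with exactly two hydrogens.
Check the 18 heavy atoms by environment: 1× s (aromatic, H0, X2) → no; 5× c (aromatic, H0, X3) → no; 1× C (H0, X3) → no; 1× O (H0, X1) → no; 2× O (H0, X2) → no; 2× C (H3, X4) → no; 1× Br (H0, X1) → no; 5× c (aromatic, H1, X3) → no.
No environment satisfies the query, so 0 matching atoms.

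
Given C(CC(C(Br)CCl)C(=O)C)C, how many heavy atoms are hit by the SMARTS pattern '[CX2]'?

Check the 11 heavy atoms by environment: 7× C (X4) → no; 1× Cl (X1) → no; 1× Br (X1) → no; 1× C (X3) → no; 1× O (X1) → no.
No environment satisfies the query, so 0 matching atoms.

0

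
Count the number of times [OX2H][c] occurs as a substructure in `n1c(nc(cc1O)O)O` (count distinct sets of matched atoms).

[OX2H][c] is the SMARTS for a phenol: a hydroxyl oxygen attached to an aromatic carbon.
The molecule carries 3 separate instances of a hydroxyl group (-OH) meeting every constraint; each maps to a distinct set of atoms, giving 3 matches.

3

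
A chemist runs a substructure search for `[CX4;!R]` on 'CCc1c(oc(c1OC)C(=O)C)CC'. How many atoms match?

6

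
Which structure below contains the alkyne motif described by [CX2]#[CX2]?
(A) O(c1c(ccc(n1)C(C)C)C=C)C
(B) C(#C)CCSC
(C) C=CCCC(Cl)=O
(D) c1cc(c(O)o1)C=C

[CX2]#[CX2] describes a carbon-carbon triple bond (an alkyne).
(A) has a vinyl group (-CH=CH2) but the C=C is a double bond; both carbons are CX3, not CX2.
(B) contains an ethynyl group (-C#CH), which satisfies every atom and bond constraint.
(C) has a vinyl group (-CH=CH2) but the C=C is a double bond; both carbons are CX3, not CX2.
(D) has a vinyl group (-CH=CH2) but the C=C is a double bond; both carbons are CX3, not CX2.
So the answer is (B).

B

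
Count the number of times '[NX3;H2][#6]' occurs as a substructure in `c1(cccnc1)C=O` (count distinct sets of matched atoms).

0

[NX3;H2][#6] is the SMARTS for a primary amine: a trivalent nitrogen with two H attached to carbon.
No fragment in the molecule satisfies every constraint, giving 0 matches.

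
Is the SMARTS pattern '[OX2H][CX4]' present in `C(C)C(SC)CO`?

Yes

The pattern [OX2H][CX4] describes a hydroxyl oxygen bound to an sp3 (X4) carbon — an aliphatic alcohol.
The molecule carries a hydroxyl group (-OH), whose atoms satisfy every constraint of the query, so the pattern matches.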